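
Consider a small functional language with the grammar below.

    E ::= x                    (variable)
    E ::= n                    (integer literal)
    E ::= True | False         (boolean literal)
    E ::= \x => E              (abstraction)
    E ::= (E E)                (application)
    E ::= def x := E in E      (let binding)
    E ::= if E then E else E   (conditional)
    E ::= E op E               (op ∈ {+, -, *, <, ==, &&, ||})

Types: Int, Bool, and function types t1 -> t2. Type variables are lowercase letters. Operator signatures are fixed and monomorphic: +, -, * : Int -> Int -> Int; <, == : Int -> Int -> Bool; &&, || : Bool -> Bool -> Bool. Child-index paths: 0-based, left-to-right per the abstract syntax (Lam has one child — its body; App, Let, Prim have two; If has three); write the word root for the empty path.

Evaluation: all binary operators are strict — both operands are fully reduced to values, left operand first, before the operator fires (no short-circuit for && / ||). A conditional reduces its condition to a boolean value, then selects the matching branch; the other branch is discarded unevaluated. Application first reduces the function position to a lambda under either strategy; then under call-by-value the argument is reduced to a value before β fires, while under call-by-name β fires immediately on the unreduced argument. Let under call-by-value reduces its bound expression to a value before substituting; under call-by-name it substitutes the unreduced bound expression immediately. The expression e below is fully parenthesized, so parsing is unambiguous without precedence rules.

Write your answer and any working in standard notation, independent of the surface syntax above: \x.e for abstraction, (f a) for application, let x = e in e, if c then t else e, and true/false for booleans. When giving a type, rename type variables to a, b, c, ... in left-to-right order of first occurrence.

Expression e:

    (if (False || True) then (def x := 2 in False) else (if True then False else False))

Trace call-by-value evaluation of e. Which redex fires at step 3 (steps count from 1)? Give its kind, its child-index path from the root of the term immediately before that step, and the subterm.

Working:
step 0: (if (false || true) then (let x = 2 in false) else (if true then false else false))
step 1: [delta@0] (if true then (let x = 2 in false) else (if true then false else false))
step 2: [if@root] (let x = 2 in false)
step 3: [let@root] false

Answer: let at root : (let x = 2 in false)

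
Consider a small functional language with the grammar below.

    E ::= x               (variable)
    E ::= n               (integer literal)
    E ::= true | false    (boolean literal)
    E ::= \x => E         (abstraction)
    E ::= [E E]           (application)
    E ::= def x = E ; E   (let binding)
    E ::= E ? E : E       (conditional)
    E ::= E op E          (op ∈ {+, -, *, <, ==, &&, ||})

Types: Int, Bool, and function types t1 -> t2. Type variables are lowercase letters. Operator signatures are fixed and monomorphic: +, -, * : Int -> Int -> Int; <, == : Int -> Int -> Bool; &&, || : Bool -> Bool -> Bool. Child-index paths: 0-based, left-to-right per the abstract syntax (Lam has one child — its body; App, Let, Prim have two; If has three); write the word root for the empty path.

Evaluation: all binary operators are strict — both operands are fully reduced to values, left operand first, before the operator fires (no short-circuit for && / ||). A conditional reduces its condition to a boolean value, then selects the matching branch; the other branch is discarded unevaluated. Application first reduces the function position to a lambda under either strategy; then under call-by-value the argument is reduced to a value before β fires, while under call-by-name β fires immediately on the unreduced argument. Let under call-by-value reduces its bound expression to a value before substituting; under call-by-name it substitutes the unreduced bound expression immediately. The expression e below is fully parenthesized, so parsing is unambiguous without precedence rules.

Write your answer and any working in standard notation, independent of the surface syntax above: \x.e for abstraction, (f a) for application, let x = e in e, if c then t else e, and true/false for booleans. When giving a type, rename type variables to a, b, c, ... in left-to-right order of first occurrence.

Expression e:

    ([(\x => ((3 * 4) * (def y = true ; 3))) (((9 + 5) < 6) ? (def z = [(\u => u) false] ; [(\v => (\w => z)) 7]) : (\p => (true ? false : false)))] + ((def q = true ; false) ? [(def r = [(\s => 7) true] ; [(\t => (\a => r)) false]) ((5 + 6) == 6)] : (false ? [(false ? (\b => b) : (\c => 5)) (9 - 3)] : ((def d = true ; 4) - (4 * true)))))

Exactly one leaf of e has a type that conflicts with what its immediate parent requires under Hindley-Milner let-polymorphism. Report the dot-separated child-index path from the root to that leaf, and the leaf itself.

Answer: 1.2.2.1.1 : true

Working:
  unify Int ~ Int
  unify Int ~ Int
  unify Int ~ Int
let y : Bool
  unify Int ~ Int
\x._ : a -> Int
  unify Int ~ Int
  unify Int ~ Int
  unify Int ~ Int
  unify Int ~ Int
  unify Bool ~ Bool
u : b
\u._ : b -> b
  unify b -> b ~ Bool -> c
  unify b ~ Bool
  unify Bool ~ c
_ _ : Bool
let z : Bool
z : Bool
\w._ : e -> Bool
\v._ : d -> e -> Bool
  unify d -> e -> Bool ~ Int -> f
  unify d ~ Int
  unify e -> Bool ~ f
_ _ : e -> Bool
  unify Bool ~ Bool
  unify Bool ~ Bool
\p._ : g -> Bool
  unify e -> Bool ~ g -> Bool
  unify e ~ g
  unify Bool ~ Bool
  unify a -> Int ~ (g -> Bool) -> h
  unify a ~ g -> Bool
  unify Int ~ h
_ _ : Int
  unify Int ~ Int
let q : Bool
  unify Bool ~ Bool
\s._ : i -> Int
  unify i -> Int ~ Bool -> j
  unify i ~ Bool
  unify Int ~ j
_ _ : Int
let r : Int
r : Int
\a._ : l -> Int
\t._ : k -> l -> Int
  unify k -> l -> Int ~ Bool -> m
  unify k ~ Bool
  unify l -> Int ~ m
_ _ : l -> Int
  unify Int ~ Int
  unify Int ~ Int
  unify Int ~ Int
  unify Int ~ Int
  unify l -> Int ~ Bool -> n
  unify l ~ Bool
  unify Int ~ n
_ _ : Int
  unify Bool ~ Bool
  unify Bool ~ Bool
b : o
\b._ : o -> o
\c._ : p -> Int
  unify o -> o ~ p -> Int
  unify o ~ p
  unify p ~ Int
  unify Int ~ Int
  unify Int ~ Int
  unify Int -> Int ~ Int -> q
  unify Int ~ Int
  unify Int ~ q
_ _ : Int
let d : Bool
  unify Int ~ Int
  unify Int ~ Int
  unify Bool ~ Int
  FAIL: mismatch Bool ~ Int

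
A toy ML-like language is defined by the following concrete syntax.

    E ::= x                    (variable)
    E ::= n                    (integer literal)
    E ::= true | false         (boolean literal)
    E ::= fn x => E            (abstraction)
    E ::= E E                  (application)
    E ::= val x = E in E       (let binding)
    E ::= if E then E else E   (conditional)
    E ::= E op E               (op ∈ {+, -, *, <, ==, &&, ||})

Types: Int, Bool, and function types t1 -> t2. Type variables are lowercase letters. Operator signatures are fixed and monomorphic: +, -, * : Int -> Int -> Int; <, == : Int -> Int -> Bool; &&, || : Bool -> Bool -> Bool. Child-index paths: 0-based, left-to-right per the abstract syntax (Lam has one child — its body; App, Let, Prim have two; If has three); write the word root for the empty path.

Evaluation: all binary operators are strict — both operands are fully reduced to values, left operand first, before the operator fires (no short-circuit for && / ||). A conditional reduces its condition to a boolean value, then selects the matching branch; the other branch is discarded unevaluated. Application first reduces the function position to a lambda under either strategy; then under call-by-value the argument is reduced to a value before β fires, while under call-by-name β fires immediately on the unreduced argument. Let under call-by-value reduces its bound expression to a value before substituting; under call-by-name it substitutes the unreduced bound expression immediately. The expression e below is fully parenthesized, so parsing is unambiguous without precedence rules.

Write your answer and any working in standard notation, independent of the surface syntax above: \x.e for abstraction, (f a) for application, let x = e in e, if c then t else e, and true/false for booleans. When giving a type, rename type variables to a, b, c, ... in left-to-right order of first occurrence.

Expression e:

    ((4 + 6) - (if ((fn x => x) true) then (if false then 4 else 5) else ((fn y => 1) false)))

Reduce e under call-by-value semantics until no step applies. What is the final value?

Answer: 5

Trace:
step 0: ((4 + 6) - (if ((\x.x) true) then (if false then 4 else 5) else ((\y.1) false)))
step 1: [delta@0] (10 - (if ((\x.x) true) then (if false then 4 else 5) else ((\y.1) false)))
step 2: [beta@1.0] (10 - (if true then (if false then 4 else 5) else ((\y.1) false)))
step 3: [if@1] (10 - (if false then 4 else 5))
step 4: [if@1] (10 - 5)
step 5: [delta@root] 5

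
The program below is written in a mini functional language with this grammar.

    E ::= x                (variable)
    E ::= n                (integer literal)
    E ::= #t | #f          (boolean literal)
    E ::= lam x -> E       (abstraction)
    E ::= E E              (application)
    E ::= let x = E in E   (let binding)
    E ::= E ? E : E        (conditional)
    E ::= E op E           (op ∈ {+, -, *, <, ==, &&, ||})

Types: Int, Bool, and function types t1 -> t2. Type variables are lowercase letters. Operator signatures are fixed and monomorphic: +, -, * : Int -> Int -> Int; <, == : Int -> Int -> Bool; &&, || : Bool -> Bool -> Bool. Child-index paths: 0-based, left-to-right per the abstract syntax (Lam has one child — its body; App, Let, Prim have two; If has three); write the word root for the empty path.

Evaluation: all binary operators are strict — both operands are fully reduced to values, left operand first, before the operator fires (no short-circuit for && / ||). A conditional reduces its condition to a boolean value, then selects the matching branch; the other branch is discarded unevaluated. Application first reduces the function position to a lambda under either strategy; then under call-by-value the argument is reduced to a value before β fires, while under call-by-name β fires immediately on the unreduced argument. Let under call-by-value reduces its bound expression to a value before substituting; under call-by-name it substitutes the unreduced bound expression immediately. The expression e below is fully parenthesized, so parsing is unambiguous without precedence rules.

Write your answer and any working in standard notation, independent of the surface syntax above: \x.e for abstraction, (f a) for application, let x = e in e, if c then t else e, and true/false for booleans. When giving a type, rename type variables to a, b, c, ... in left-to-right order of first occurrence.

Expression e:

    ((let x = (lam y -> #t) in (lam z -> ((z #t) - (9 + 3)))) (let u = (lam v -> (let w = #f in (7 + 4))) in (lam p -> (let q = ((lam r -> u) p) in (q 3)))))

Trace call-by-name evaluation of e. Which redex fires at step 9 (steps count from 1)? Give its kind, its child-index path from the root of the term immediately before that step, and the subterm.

Trace:
step 0: ((let x = (\y.true) in (\z.((z true) - (9 + 3)))) (let u = (\v.(let w = false in (7 + 4))) in (\p.(let q = ((\r.u) p) in (q 3)))))
step 1: [let@0] ((\z.((z true) - (9 + 3))) (let u = (\v.(let w = false in (7 + 4))) in (\p.(let q = ((\r.u) p) in (q 3)))))
step 2: [beta@root] (((let u = (\v.(let w = false in (7 + 4))) in (\p.(let q = ((\r.u) p) in (q 3)))) true) - (9 + 3))
step 3: [let@0.0] (((\p.(let q = ((\r.(\v.(let w = false in (7 + 4)))) p) in (q 3))) true) - (9 + 3))
step 4: [beta@0] ((let q = ((\r.(\v.(let w = false in (7 + 4)))) true) in (q 3)) - (9 + 3))
step 5: [let@0] ((((\r.(\v.(let w = false in (7 + 4)))) true) 3) - (9 + 3))
step 6: [beta@0.0] (((\v.(let w = false in (7 + 4))) 3) - (9 + 3))
step 7: [beta@0] ((let w = false in (7 + 4)) - (9 + 3))
step 8: [let@0] ((7 + 4) - (9 + 3))
step 9: [delta@0] (11 - (9 + 3))

Answer: delta at 0 : (7 + 4)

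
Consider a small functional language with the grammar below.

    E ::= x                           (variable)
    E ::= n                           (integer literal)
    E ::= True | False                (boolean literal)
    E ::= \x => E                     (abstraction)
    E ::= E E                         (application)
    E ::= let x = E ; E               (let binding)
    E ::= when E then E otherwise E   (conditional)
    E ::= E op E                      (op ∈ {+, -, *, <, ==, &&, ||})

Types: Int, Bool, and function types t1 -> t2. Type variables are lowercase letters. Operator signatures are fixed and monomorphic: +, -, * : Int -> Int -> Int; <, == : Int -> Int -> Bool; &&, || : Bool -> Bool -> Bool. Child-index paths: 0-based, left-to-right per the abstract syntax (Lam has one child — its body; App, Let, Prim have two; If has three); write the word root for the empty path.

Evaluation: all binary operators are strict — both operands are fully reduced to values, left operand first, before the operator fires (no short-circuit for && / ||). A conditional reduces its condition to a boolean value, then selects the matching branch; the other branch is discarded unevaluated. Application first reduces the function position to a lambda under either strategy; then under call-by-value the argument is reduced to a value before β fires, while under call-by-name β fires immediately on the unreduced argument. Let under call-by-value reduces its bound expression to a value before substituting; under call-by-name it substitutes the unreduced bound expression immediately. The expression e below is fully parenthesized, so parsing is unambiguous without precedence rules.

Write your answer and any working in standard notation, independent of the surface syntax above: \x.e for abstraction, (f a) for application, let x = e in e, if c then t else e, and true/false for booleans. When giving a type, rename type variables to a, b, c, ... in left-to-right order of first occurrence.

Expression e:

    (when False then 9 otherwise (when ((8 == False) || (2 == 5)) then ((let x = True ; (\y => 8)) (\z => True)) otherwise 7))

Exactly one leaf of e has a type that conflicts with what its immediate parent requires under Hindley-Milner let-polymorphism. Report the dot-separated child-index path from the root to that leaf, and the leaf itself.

Answer: 2.0.0.1 : false

Working:
  unify Bool ~ Bool
  unify Int ~ Int
  unify Bool ~ Int
  FAIL: mismatch Bool ~ Int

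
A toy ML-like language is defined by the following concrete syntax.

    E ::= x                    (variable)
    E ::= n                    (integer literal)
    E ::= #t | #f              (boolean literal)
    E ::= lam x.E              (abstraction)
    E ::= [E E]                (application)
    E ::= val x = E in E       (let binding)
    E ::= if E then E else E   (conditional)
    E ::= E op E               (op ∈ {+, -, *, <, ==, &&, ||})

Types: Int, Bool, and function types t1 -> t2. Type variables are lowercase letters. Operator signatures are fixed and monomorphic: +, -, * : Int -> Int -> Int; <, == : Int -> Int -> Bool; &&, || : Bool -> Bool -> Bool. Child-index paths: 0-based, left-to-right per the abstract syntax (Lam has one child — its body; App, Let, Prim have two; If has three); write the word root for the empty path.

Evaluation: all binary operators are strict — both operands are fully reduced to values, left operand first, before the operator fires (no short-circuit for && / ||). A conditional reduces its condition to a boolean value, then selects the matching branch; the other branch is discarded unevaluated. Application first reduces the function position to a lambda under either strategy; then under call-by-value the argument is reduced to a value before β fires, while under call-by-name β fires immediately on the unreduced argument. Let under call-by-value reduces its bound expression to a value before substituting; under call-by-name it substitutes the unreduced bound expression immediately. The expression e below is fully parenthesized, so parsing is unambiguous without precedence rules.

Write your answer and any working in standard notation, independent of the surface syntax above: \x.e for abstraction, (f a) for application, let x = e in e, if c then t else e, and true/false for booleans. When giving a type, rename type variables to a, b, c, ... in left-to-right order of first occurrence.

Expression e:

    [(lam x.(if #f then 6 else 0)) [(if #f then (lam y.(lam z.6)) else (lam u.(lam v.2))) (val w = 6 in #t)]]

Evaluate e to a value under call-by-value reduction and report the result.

Working:
step 0: ((\x.(if false then 6 else 0)) ((if false then (\y.(\z.6)) else (\u.(\v.2))) (let w = 6 in true)))
step 1: [if@1.0] ((\x.(if false then 6 else 0)) ((\u.(\v.2)) (let w = 6 in true)))
step 2: [let@1.1] ((\x.(if false then 6 else 0)) ((\u.(\v.2)) true))
step 3: [beta@1] ((\x.(if false then 6 else 0)) (\v.2))
step 4: [beta@root] (if false then 6 else 0)
step 5: [if@root] 0

Answer: 0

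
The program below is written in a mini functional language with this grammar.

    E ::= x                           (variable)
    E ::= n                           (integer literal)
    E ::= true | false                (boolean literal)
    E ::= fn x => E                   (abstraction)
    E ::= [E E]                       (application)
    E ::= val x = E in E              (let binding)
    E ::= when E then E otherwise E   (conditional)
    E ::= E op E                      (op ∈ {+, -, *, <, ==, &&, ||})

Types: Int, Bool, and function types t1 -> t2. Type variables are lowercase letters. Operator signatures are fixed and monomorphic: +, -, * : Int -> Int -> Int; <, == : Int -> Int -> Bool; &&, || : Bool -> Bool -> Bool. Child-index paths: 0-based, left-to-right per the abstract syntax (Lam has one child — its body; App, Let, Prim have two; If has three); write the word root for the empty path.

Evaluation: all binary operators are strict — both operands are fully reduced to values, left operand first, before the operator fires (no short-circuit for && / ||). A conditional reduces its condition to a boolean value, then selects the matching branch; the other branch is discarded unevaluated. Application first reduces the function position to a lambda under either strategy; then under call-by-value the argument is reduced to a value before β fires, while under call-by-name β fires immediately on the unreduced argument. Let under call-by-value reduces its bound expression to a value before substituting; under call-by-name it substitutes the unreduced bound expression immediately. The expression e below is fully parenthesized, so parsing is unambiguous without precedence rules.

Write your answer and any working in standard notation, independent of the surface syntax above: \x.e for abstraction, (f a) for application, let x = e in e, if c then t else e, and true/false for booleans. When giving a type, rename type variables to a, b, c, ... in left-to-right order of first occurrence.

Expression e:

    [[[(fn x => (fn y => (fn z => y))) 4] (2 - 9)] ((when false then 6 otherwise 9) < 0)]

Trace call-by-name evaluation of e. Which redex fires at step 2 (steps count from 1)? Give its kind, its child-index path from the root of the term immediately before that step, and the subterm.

Answer: beta at 0 : ((\y.(\z.y)) (2 - 9))

Working:
step 0: ((((\x.(\y.(\z.y))) 4) (2 - 9)) ((if false then 6 else 9) < 0))
step 1: [beta@0.0] (((\y.(\z.y)) (2 - 9)) ((if false then 6 else 9) < 0))
step 2: [beta@0] ((\z.(2 - 9)) ((if false then 6 else 9) < 0))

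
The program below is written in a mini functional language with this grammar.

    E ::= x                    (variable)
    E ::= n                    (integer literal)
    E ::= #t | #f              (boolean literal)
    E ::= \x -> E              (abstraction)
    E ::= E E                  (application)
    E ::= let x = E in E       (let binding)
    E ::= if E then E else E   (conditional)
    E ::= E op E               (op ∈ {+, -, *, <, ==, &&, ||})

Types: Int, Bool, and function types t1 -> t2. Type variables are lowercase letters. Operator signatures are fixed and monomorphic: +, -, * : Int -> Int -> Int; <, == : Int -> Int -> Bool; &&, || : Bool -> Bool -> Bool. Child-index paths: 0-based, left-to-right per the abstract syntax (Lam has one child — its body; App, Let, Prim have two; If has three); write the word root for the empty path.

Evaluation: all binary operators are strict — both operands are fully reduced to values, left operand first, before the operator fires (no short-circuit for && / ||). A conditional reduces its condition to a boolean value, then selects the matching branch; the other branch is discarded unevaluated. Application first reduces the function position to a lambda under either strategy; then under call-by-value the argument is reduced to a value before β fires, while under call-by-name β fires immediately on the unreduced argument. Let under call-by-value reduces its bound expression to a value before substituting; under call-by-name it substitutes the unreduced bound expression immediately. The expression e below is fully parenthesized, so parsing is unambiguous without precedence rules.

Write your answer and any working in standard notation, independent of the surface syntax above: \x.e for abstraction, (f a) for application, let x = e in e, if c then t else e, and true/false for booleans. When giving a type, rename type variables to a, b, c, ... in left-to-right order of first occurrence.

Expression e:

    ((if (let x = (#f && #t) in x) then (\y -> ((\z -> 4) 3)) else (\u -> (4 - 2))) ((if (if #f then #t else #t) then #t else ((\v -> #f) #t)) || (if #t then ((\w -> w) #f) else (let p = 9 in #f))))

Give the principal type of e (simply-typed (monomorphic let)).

Answer: Int

Working:
  unify Bool ~ Bool
  unify Bool ~ Bool
let x : Bool
x : Bool
  unify Bool ~ Bool
\z._ : b -> Int
  unify b -> Int ~ Int -> c
  unify b ~ Int
  unify Int ~ c
_ _ : Int
\y._ : a -> Int
  unify Int ~ Int
  unify Int ~ Int
\u._ : d -> Int
  unify a -> Int ~ d -> Int
  unify a ~ d
  unify Int ~ Int
  unify Bool ~ Bool
  unify Bool ~ Bool
  unify Bool ~ Bool
\v._ : e -> Bool
  unify e -> Bool ~ Bool -> f
  unify e ~ Bool
  unify Bool ~ f
_ _ : Bool
  unify Bool ~ Bool
  unify Bool ~ Bool
  unify Bool ~ Bool
w : g
\w._ : g -> g
  unify g -> g ~ Bool -> h
  unify g ~ Bool
  unify Bool ~ h
_ _ : Bool
let p : Int
  unify Bool ~ Bool
  unify Bool ~ Bool
  unify d -> Int ~ Bool -> i
  unify d ~ Bool
  unify Int ~ i
_ _ : Int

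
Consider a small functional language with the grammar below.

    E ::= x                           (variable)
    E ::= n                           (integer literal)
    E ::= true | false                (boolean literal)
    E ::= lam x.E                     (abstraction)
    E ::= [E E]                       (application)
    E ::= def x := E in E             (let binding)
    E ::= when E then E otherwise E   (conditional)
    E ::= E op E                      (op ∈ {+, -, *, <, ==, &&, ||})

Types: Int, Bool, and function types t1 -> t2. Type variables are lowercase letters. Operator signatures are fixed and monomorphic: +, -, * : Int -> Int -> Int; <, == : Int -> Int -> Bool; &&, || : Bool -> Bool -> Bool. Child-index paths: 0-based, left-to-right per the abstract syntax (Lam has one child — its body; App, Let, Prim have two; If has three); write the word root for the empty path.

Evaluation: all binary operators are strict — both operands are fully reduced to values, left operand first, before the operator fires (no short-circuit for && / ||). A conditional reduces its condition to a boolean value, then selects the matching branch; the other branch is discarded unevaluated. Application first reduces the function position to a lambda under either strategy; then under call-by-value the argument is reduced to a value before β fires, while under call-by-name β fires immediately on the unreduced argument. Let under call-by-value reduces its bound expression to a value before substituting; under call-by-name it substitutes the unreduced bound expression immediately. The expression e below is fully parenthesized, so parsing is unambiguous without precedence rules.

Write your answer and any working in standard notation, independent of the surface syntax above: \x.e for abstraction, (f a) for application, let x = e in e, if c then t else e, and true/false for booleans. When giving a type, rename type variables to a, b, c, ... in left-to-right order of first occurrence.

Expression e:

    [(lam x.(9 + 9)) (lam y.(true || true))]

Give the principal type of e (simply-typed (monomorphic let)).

Answer: Int

Derivation:
  unify Int ~ Int
  unify Int ~ Int
\x._ : a -> Int
  unify Bool ~ Bool
  unify Bool ~ Bool
\y._ : b -> Bool
  unify a -> Int ~ (b -> Bool) -> c
  unify a ~ b -> Bool
  unify Int ~ c
_ _ : Int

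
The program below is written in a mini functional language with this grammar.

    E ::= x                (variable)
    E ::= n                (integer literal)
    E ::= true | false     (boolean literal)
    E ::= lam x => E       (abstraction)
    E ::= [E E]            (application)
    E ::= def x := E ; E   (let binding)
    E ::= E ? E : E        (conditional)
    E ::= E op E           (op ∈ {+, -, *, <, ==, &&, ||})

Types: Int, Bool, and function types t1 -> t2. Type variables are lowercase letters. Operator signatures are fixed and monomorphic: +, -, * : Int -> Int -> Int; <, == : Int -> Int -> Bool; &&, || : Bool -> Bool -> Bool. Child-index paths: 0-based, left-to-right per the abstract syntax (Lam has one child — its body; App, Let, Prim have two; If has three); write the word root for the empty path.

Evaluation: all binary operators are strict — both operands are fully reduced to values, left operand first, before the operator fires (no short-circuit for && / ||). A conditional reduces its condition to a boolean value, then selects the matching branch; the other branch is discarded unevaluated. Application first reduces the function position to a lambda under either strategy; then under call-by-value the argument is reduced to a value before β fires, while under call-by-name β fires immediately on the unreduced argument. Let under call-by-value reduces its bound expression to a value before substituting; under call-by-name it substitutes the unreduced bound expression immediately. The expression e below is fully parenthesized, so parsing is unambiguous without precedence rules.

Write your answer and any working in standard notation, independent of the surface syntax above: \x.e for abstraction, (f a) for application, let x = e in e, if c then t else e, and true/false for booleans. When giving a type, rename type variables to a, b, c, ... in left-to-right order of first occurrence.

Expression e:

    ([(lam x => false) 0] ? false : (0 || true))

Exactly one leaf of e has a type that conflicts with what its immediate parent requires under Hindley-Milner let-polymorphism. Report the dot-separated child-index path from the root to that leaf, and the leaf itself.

Working:
\x._ : a -> Bool
  unify a -> Bool ~ Int -> b
  unify a ~ Int
  unify Bool ~ b
_ _ : Bool
  unify Bool ~ Bool
  unify Int ~ Bool
  FAIL: mismatch Int ~ Bool

Answer: 2.0 : 0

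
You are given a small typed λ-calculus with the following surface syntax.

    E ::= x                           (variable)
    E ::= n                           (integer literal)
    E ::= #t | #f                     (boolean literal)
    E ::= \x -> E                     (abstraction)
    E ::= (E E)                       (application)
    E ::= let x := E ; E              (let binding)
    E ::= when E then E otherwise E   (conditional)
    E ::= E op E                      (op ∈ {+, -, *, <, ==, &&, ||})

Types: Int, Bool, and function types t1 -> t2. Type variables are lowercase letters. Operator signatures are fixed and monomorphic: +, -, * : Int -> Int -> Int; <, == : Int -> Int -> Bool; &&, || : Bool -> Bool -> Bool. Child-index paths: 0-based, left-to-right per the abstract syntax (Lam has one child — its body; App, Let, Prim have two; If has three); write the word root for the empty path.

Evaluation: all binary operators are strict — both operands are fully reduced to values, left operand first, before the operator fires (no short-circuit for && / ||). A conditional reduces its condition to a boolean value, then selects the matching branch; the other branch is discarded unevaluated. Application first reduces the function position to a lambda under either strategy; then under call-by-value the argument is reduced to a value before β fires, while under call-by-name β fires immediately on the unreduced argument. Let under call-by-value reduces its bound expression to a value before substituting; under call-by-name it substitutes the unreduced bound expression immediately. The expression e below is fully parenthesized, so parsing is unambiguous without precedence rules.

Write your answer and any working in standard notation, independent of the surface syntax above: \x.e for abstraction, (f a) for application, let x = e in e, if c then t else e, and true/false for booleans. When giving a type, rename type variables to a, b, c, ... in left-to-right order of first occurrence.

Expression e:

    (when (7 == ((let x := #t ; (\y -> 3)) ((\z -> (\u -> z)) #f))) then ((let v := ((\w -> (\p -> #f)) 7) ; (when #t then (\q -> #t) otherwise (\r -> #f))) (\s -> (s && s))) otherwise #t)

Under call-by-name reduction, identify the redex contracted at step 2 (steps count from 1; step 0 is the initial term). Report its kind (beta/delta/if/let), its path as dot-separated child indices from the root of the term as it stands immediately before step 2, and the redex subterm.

Derivation:
step 0: (if (7 == ((let x = true in (\y.3)) ((\z.(\u.z)) false))) then ((let v = ((\w.(\p.false)) 7) in (if true then (\q.true) else (\r.false))) (\s.(s && s))) else true)
step 1: [let@0.1.0] (if (7 == ((\y.3) ((\z.(\u.z)) false))) then ((let v = ((\w.(\p.false)) 7) in (if true then (\q.true) else (\r.false))) (\s.(s && s))) else true)
step 2: [beta@0.1] (if (7 == 3) then ((let v = ((\w.(\p.false)) 7) in (if true then (\q.true) else (\r.false))) (\s.(s && s))) else true)

Answer: beta at 0.1 : ((\y.3) ((\z.(\u.z)) false))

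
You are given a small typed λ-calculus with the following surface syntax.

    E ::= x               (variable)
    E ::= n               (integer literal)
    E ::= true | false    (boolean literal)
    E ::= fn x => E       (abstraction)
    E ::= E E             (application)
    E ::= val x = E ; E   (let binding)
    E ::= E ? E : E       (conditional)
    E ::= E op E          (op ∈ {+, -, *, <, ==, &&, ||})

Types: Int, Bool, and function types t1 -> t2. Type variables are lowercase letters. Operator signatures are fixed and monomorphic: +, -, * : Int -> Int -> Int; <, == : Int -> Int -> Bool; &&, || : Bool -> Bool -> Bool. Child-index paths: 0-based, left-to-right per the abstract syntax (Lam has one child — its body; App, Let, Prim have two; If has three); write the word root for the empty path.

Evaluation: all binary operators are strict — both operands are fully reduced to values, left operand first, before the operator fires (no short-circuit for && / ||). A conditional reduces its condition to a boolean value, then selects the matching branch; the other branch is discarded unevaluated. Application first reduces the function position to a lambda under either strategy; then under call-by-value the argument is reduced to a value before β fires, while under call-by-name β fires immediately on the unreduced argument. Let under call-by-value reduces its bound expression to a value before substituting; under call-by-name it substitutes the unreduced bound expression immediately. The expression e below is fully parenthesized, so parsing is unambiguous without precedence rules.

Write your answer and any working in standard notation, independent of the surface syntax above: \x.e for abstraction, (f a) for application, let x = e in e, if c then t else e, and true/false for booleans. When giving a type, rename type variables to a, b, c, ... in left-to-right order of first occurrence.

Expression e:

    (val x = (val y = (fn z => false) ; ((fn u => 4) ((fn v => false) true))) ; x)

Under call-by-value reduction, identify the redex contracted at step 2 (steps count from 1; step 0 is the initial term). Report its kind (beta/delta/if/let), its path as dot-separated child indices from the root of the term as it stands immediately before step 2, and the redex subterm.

Answer: beta at 0.1 : ((\v.false) true)

Trace:
step 0: (let x = (let y = (\z.false) in ((\u.4) ((\v.false) true))) in x)
step 1: [let@0] (let x = ((\u.4) ((\v.false) true)) in x)
step 2: [beta@0.1] (let x = ((\u.4) false) in x)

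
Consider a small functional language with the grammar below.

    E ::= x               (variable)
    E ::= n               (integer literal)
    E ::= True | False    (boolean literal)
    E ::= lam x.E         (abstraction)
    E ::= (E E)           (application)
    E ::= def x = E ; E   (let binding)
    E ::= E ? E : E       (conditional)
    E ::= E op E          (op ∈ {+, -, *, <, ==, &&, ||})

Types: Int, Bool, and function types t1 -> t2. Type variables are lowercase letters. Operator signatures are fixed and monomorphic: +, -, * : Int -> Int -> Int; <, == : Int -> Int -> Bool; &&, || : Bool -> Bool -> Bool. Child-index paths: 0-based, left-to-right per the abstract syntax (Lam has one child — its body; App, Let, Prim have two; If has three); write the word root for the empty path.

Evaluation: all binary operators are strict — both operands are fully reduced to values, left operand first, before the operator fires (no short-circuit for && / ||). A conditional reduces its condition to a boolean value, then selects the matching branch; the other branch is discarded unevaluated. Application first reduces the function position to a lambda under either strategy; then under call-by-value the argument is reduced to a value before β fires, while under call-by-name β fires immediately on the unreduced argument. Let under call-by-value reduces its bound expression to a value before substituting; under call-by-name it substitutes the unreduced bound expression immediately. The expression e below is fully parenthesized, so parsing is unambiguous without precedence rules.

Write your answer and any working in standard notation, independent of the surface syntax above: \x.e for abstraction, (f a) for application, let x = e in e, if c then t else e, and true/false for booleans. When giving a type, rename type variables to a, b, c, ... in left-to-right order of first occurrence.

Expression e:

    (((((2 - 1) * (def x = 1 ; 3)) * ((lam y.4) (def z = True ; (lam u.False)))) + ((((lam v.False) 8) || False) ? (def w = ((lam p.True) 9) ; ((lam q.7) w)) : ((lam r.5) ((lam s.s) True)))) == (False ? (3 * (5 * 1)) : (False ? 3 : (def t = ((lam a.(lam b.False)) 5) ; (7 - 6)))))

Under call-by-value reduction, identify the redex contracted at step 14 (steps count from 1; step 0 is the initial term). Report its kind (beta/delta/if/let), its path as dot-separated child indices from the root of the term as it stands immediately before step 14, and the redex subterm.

Trace:
step 0: (((((2 - 1) * (let x = 1 in 3)) * ((\y.4) (let z = true in (\u.false)))) + (if (((\v.false) 8) || false) then (let w = ((\p.true) 9) in ((\q.7) w)) else ((\r.5) ((\s.s) true)))) == (if false then (3 * (5 * 1)) else (if false then 3 else (let t = ((\a.(\b.false)) 5) in (7 - 6)))))
step 1: [delta@0.0.0.0] ((((1 * (let x = 1 in 3)) * ((\y.4) (let z = true in (\u.false)))) + (if (((\v.false) 8) || false) then (let w = ((\p.true) 9) in ((\q.7) w)) else ((\r.5) ((\s.s) true)))) == (if false then (3 * (5 * 1)) else (if false then 3 else (let t = ((\a.(\b.false)) 5) in (7 - 6)))))
step 2: [let@0.0.0.1] ((((1 * 3) * ((\y.4) (let z = true in (\u.false)))) + (if (((\v.false) 8) || false) then (let w = ((\p.true) 9) in ((\q.7) w)) else ((\r.5) ((\s.s) true)))) == (if false then (3 * (5 * 1)) else (if false then 3 else (let t = ((\a.(\b.false)) 5) in (7 - 6)))))
step 3: [delta@0.0.0] (((3 * ((\y.4) (let z = true in (\u.false)))) + (if (((\v.false) 8) || false) then (let w = ((\p.true) 9) in ((\q.7) w)) else ((\r.5) ((\s.s) true)))) == (if false then (3 * (5 * 1)) else (if false then 3 else (let t = ((\a.(\b.false)) 5) in (7 - 6)))))
step 4: [let@0.0.1.1] (((3 * ((\y.4) (\u.false))) + (if (((\v.false) 8) || false) then (let w = ((\p.true) 9) in ((\q.7) w)) else ((\r.5) ((\s.s) true)))) == (if false then (3 * (5 * 1)) else (if false then 3 else (let t = ((\a.(\b.false)) 5) in (7 - 6)))))
step 5: [beta@0.0.1] (((3 * 4) + (if (((\v.false) 8) || false) then (let w = ((\p.true) 9) in ((\q.7) w)) else ((\r.5) ((\s.s) true)))) == (if false then (3 * (5 * 1)) else (if false then 3 else (let t = ((\a.(\b.false)) 5) in (7 - 6)))))
step 6: [delta@0.0] ((12 + (if (((\v.false) 8) || false) then (let w = ((\p.true) 9) in ((\q.7) w)) else ((\r.5) ((\s.s) true)))) == (if false then (3 * (5 * 1)) else (if false then 3 else (let t = ((\a.(\b.false)) 5) in (7 - 6)))))
step 7: [beta@0.1.0.0] ((12 + (if (false || false) then (let w = ((\p.true) 9) in ((\q.7) w)) else ((\r.5) ((\s.s) true)))) == (if false then (3 * (5 * 1)) else (if false then 3 else (let t = ((\a.(\b.false)) 5) in (7 - 6)))))
step 8: [delta@0.1.0] ((12 + (if false then (let w = ((\p.true) 9) in ((\q.7) w)) else ((\r.5) ((\s.s) true)))) == (if false then (3 * (5 * 1)) else (if false then 3 else (let t = ((\a.(\b.false)) 5) in (7 - 6)))))
step 9: [if@0.1] ((12 + ((\r.5) ((\s.s) true))) == (if false then (3 * (5 * 1)) else (if false then 3 else (let t = ((\a.(\b.false)) 5) in (7 - 6)))))
step 10: [beta@0.1.1] ((12 + ((\r.5) true)) == (if false then (3 * (5 * 1)) else (if false then 3 else (let t = ((\a.(\b.false)) 5) in (7 - 6)))))
step 11: [beta@0.1] ((12 + 5) == (if false then (3 * (5 * 1)) else (if false then 3 else (let t = ((\a.(\b.false)) 5) in (7 - 6)))))
step 12: [delta@0] (17 == (if false then (3 * (5 * 1)) else (if false then 3 else (let t = ((\a.(\b.false)) 5) in (7 - 6)))))
step 13: [if@1] (17 == (if false then 3 else (let t = ((\a.(\b.false)) 5) in (7 - 6))))
step 14: [if@1] (17 == (let t = ((\a.(\b.false)) 5) in (7 - 6)))

Answer: if at 1 : (if false then 3 else (let t = ((\a.(\b.false)) 5) in (7 - 6)))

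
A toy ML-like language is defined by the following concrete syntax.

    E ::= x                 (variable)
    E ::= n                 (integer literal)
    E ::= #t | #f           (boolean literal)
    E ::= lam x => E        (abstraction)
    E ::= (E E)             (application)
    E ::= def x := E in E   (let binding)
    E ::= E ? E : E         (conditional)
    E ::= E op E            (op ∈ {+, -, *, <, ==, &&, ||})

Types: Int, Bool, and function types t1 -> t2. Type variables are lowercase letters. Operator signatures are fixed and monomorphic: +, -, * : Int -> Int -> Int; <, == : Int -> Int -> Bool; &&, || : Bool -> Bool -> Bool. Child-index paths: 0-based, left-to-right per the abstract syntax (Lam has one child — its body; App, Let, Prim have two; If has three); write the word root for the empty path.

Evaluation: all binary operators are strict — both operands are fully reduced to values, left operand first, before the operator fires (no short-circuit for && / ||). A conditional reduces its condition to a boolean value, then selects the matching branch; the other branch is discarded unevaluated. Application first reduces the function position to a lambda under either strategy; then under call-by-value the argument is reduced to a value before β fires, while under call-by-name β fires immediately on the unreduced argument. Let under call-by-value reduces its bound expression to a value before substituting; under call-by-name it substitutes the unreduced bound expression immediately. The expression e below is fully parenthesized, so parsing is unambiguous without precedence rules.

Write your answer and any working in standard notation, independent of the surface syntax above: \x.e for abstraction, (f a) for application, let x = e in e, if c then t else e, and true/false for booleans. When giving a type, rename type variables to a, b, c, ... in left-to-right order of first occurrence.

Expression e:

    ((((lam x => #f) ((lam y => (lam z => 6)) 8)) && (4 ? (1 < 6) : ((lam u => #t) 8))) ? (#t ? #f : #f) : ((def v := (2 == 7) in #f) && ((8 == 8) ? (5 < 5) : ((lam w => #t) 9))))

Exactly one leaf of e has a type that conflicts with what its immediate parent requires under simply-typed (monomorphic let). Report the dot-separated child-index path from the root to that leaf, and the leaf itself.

Answer: 0.1.0 : 4

Trace:
\x._ : a -> Bool
\z._ : c -> Int
\y._ : b -> c -> Int
  unify b -> c -> Int ~ Int -> d
  unify b ~ Int
  unify c -> Int ~ d
_ _ : c -> Int
  unify a -> Bool ~ (c -> Int) -> e
  unify a ~ c -> Int
  unify Bool ~ e
_ _ : Bool
  unify Bool ~ Bool
  unify Int ~ Bool
  FAIL: mismatch Int ~ Bool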